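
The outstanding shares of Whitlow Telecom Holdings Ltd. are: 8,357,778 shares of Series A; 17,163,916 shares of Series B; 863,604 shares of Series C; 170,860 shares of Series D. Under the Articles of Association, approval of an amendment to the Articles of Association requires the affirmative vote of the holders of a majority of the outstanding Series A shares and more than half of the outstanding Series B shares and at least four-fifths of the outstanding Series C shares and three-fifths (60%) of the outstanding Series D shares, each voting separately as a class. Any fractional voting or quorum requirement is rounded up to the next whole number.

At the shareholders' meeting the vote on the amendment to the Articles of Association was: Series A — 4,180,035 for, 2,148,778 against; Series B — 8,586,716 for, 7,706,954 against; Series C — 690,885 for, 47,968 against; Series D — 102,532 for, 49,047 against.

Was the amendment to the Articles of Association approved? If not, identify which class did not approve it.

Series A: a majority of 8357778 is 4178890; 4,178,890 required, 4,180,035 in favor — approved.
Series B: a majority of 17163916 is 8581959; 8,581,959 required, 8,586,716 in favor — approved.
Series C: 4/5 of 863604 = 690883.20, rounded up to 690884; 690,884 required, 690,885 in favor — approved.
Series D: 3/5 of 170860 = 102516; 102,516 required, 102,532 in favor — approved.

Approved — every class gave the required vote.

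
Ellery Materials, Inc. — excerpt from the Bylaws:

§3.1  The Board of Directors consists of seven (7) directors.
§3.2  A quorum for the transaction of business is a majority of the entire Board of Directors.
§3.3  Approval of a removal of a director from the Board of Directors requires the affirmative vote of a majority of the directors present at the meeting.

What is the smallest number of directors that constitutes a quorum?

4

A majority of 7 is 4.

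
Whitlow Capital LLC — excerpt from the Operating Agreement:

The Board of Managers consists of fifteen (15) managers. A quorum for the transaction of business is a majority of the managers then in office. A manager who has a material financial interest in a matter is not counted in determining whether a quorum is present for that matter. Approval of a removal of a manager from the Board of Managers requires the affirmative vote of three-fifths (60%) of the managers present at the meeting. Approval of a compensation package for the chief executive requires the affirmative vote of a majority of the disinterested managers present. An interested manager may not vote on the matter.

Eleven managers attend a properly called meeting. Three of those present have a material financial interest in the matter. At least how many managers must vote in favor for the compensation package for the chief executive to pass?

5

The compensation package for the chief executive requires a majority of the disinterested managers present (11 − 3 = 8).
A majority of 8 is 5.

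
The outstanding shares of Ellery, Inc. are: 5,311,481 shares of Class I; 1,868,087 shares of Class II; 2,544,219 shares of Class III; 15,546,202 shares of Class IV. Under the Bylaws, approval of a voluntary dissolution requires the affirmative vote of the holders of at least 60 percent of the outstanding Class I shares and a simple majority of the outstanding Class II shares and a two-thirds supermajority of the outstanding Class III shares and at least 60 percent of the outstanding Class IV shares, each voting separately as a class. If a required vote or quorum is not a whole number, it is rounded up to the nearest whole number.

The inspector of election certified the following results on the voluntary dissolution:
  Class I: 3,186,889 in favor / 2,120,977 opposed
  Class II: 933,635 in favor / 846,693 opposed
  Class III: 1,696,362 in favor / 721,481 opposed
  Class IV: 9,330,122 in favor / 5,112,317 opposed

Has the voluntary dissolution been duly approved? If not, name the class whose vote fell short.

Not approved — the Class II shares did not give the required vote.

Class I: 3/5 of 5311481 = 3186888.60, rounded up to 3186889; 3,186,889 required, 3,186,889 in favor — approved.
Class II: a majority of 1868087 is 934044; 934,044 required, 933,635 in favor — not approved.
Class III: 2/3 of 2544219 = 1696146; 1,696,146 required, 1,696,362 in favor — approved.
Class IV: 3/5 of 15546202 = 9327721.20, rounded up to 9327722; 9,327,722 required, 9,330,122 in favor — approved.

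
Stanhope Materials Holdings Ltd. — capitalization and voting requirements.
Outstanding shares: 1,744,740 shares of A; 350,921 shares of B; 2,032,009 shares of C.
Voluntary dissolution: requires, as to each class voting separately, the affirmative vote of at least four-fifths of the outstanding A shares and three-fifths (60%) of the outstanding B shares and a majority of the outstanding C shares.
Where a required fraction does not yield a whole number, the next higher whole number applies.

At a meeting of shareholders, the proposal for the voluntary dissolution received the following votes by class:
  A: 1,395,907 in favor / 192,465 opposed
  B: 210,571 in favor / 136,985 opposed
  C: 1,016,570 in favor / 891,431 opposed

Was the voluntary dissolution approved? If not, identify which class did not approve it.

A: 4/5 of 1744740 = 1395792; 1,395,792 required, 1,395,907 in favor — approved.
B: 3/5 of 350921 = 210552.60, rounded up to 210553; 210,553 required, 210,571 in favor — approved.
C: a majority of 2032009 is 1016005; 1,016,005 required, 1,016,570 in favor — approved.

Approved — every class gave the required vote.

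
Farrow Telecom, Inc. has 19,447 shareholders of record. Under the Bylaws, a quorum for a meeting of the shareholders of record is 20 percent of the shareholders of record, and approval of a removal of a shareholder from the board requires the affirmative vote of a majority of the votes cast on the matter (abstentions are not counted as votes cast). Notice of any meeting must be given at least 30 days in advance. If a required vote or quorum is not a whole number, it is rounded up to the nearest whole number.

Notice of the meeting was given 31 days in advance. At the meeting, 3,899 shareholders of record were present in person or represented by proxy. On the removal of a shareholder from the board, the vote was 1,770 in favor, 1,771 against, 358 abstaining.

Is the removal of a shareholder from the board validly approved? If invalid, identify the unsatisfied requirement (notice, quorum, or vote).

Invalid — vote requirement not satisfied.

Notice: 31 days given; 30 required. Satisfied.
Quorum: 20% of 19,447 = 3,889.40, rounded up to 3,890; 3,899 present. Satisfied.
Vote: requires a majority of the votes cast (3,899 − 358 abstaining = 3,541); a majority of 3541 is 1771, so 1,771 needed; 1,770 in favor. Not satisfied.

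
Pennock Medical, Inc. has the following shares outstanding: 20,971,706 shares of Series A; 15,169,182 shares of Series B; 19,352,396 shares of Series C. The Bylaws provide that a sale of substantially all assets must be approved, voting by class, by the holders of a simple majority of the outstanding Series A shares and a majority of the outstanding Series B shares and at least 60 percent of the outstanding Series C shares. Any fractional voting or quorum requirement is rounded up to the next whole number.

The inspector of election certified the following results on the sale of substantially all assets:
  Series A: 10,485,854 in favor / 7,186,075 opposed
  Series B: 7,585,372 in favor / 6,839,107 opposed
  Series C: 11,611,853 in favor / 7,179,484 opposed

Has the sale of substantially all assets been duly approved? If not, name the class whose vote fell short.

Series A: a majority of 20971706 is 10485854; 10,485,854 required, 10,485,854 in favor — approved.
Series B: a majority of 15169182 is 7584592; 7,584,592 required, 7,585,372 in favor — approved.
Series C: 3/5 of 19352396 = 11611437.60, rounded up to 11611438; 11,611,438 required, 11,611,853 in favor — approved.

Approved — every class gave the required vote.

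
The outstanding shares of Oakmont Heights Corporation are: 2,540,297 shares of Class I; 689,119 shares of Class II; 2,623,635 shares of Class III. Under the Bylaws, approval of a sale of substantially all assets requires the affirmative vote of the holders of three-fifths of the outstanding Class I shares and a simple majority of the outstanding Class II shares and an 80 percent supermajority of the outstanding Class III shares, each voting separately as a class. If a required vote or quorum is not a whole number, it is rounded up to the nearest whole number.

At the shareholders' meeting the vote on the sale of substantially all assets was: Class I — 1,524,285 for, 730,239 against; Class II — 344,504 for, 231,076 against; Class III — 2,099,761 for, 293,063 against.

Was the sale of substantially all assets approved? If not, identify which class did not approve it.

Class I: 3/5 of 2540297 = 1524178.20, rounded up to 1524179; 1,524,179 required, 1,524,285 in favor — approved.
Class II: a majority of 689119 is 344560; 344,560 required, 344,504 in favor — not approved.
Class III: 4/5 of 2623635 = 2098908; 2,098,908 required, 2,099,761 in favor — approved.

Not approved — the Class II shares did not give the required vote.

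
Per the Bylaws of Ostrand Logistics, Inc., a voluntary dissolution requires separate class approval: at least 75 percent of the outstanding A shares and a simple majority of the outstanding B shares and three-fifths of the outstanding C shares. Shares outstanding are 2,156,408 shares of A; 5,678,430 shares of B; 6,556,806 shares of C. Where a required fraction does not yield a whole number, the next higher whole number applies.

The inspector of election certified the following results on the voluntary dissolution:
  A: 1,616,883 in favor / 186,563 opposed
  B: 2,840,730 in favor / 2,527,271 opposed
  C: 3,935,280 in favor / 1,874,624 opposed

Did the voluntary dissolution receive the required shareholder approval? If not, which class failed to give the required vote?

A: 3/4 of 2156408 = 1617306; 1,617,306 required, 1,616,883 in favor — not approved.
B: a majority of 5678430 is 2839216; 2,839,216 required, 2,840,730 in favor — approved.
C: 3/5 of 6556806 = 3934083.60, rounded up to 3934084; 3,934,084 required, 3,935,280 in favor — approved.

Not approved — the A shares did not give the required vote.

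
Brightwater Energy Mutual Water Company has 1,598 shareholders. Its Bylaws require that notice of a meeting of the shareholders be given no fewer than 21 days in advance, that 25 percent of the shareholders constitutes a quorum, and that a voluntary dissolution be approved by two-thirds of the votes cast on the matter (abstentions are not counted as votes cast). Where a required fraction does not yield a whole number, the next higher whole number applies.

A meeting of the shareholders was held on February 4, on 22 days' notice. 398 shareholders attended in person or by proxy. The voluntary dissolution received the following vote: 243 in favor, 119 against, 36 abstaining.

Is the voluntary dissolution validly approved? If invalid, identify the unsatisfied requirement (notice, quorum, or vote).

Invalid — quorum requirement not satisfied.

Notice: 22 days given; 21 required. Satisfied.
Quorum: 25% of 1,598 = 399.50, rounded up to 400; 398 present. Not satisfied.
Vote: requires two-thirds of the votes cast (398 − 36 abstaining = 362); 2/3 of 362 = 241.33, rounded up to 242, so 242 needed; 243 in favor. Satisfied.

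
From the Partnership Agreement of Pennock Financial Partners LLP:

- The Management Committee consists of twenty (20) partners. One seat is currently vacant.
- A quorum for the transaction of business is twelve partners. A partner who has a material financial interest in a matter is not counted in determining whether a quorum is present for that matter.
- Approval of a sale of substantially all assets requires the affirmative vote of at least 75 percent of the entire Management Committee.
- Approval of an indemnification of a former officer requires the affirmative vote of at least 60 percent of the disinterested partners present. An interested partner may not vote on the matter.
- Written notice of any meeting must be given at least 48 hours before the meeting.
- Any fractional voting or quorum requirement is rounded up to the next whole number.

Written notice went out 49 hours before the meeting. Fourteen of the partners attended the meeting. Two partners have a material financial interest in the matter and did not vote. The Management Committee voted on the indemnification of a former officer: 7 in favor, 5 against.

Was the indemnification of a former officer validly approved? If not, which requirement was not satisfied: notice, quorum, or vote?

Notice: 49 hours given; 48 required (49 ≥ 48). Satisfied.
Quorum: 14 present, but the 2 interested partners do not count, leaving 12. Quorum is 12. Satisfied.
Vote: the indemnification of a former officer requires three-fifths of the disinterested partners present (14 − 2 = 12). 3/5 of 12 = 7.20, rounded up to 8, so 8 affirmative votes are needed; 7 voted in favor. Not satisfied.

Invalid — vote requirement not satisfied.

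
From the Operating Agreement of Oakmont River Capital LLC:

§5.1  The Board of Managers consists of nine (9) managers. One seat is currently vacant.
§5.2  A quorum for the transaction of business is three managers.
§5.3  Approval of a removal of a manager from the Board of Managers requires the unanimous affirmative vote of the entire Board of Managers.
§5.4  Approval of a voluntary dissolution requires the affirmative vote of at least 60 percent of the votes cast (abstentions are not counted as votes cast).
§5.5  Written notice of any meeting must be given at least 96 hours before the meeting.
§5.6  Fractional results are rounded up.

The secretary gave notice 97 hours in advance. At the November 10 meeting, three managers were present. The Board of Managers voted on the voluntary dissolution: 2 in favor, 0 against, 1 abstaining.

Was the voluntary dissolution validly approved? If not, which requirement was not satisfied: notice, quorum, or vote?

Notice: 97 hours given; 96 required (97 ≥ 96). Satisfied.
Quorum: 3 present; quorum is 3. Satisfied.
Vote: the voluntary dissolution requires three-fifths of the votes cast (3 present − 1 abstaining = 2). 3/5 of 2 = 1.20, rounded up to 2, so 2 affirmative votes are needed; 2 voted in favor. Satisfied.

Valid — all requirements satisfied.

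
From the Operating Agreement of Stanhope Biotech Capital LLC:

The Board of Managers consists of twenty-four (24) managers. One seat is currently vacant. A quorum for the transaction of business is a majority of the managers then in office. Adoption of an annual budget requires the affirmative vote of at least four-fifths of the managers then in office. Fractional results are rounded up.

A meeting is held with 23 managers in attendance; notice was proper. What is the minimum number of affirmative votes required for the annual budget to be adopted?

19

The annual budget requires four-fifths of the managers then in office (23).
4/5 of 23 = 18.40, rounded up to 19.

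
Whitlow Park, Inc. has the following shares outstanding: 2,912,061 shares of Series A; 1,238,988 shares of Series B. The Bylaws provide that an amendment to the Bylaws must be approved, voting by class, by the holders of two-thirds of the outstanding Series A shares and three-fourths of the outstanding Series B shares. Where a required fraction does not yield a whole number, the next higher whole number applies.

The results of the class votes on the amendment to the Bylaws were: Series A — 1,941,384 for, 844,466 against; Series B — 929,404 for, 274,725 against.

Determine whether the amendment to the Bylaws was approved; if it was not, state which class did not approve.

Approved — every class gave the required vote.

Series A: 2/3 of 2912061 = 1941374; 1,941,374 required, 1,941,384 in favor — approved.
Series B: 3/4 of 1238988 = 929241; 929,241 required, 929,404 in favor — approved.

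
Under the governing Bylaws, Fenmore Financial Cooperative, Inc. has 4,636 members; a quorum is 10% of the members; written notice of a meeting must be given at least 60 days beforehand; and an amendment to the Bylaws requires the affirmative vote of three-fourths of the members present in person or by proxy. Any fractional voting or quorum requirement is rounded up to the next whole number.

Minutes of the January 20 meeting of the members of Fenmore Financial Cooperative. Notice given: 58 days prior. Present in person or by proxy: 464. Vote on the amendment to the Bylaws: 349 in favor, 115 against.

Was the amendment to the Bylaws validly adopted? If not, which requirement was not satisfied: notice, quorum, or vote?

Invalid — notice requirement not satisfied.

Notice: 58 days given; 60 required. Not satisfied.
Quorum: 10% of 4,636 = 463.60, rounded up to 464; 464 present. Satisfied.
Vote: requires three-fourths of those present (464); 3/4 of 464 = 348, so 348 needed; 349 in favor. Satisfied.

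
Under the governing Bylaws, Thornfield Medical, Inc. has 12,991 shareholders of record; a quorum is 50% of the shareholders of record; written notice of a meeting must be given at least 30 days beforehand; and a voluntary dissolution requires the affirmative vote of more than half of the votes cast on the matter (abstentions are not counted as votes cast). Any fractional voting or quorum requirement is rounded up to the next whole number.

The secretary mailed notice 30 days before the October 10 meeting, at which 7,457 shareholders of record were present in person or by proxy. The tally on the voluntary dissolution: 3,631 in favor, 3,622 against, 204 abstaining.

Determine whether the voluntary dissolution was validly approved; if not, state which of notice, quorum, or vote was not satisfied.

Valid — all requirements satisfied.

Notice: 30 days given; 30 required. Satisfied.
Quorum: 50% of 12,991 = 6,495.50, rounded up to 6,496; 7,457 present. Satisfied.
Vote: requires a majority of the votes cast (7,457 − 204 abstaining = 7,253); a majority of 7253 is 3627, so 3,627 needed; 3,631 in favor. Satisfied.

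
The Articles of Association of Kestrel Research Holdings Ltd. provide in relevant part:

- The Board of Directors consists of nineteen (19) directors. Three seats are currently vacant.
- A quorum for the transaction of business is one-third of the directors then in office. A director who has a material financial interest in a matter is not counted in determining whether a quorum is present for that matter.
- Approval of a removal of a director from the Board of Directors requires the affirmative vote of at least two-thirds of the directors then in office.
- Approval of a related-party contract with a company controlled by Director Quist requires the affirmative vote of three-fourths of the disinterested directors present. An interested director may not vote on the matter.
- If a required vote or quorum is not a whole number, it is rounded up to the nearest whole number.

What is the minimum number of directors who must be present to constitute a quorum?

1/3 of 16 = 5.33, rounded up to 6.

6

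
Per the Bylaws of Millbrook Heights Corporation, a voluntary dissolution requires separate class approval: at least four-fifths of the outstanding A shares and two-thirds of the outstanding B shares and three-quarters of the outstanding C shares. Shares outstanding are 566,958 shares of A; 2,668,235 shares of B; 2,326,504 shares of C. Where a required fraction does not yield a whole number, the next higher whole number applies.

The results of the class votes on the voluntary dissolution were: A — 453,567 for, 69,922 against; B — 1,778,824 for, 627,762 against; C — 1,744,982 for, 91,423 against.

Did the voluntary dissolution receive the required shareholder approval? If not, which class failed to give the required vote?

Approved — every class gave the required vote.

A: 4/5 of 566958 = 453566.40, rounded up to 453567; 453,567 required, 453,567 in favor — approved.
B: 2/3 of 2668235 = 1778823.33, rounded up to 1778824; 1,778,824 required, 1,778,824 in favor — approved.
C: 3/4 of 2326504 = 1744878; 1,744,878 required, 1,744,982 in favor — approved.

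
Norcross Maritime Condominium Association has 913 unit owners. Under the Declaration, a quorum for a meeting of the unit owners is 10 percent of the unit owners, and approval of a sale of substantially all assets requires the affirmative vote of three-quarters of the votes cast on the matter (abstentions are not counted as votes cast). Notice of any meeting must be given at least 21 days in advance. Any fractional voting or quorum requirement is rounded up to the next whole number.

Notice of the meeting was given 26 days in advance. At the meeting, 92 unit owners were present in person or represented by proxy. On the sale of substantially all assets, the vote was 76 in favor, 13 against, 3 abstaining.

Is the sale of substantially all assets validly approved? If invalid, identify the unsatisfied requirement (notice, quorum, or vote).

Notice: 26 days given; 21 required. Satisfied.
Quorum: 10% of 913 = 91.30, rounded up to 92; 92 present. Satisfied.
Vote: requires three-fourths of the votes cast (92 − 3 abstaining = 89); 3/4 of 89 = 66.75, rounded up to 67, so 67 needed; 76 in favor. Satisfied.

Valid — all requirements satisfied.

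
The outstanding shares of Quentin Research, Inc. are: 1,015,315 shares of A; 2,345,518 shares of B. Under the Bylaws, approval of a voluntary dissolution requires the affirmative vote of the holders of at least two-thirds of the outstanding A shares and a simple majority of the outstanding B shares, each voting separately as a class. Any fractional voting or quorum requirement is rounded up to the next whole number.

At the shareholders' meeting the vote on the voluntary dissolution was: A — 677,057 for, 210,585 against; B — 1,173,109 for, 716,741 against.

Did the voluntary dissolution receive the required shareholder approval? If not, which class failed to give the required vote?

Approved — every class gave the required vote.

A: 2/3 of 1015315 = 676876.67, rounded up to 676877; 676,877 required, 677,057 in favor — approved.
B: a majority of 2345518 is 1172760; 1,172,760 required, 1,173,109 in favor — approved.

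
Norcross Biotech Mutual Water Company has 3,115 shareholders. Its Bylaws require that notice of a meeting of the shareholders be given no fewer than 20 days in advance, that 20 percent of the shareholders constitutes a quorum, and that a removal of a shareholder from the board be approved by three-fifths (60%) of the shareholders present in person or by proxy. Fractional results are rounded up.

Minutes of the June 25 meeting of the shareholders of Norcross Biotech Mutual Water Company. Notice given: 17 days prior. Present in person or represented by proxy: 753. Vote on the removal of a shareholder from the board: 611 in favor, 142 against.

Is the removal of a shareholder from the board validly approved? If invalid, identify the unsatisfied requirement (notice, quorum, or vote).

Invalid — notice requirement not satisfied.

Notice: 17 days given; 20 required. Not satisfied.
Quorum: 20% of 3,115 = 623; 753 present. Satisfied.
Vote: requires three-fifths of those present (753); 3/5 of 753 = 451.80, rounded up to 452, so 452 needed; 611 in favor. Satisfied.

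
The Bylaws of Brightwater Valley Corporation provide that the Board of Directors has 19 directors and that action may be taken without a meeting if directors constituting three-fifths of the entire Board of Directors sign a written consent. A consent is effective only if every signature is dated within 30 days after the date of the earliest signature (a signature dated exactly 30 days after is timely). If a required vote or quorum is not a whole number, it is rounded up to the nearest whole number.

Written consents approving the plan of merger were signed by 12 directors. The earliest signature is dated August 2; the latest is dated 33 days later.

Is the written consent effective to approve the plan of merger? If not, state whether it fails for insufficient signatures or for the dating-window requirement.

Not effective — dating-window requirement not satisfied.

Signatures required: three-fifths of 19 — 3/5 of 19 = 11.40, rounded up to 12, so 12 needed; 12 signed. Sufficient.
Dating window: the latest signature is 33 days after the earliest; the limit is 30 days. Outside the window.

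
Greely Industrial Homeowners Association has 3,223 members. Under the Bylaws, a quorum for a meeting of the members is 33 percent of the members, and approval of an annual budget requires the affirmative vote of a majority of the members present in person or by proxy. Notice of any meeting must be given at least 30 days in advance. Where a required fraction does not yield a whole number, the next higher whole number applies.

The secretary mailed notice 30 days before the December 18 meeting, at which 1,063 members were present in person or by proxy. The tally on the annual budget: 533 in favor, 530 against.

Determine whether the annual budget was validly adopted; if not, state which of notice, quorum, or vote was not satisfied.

Invalid — quorum requirement not satisfied.

Notice: 30 days given; 30 required. Satisfied.
Quorum: 33% of 3,223 = 1,063.59, rounded up to 1,064; 1,063 present. Not satisfied.
Vote: requires a majority of those present (1,063); a majority of 1063 is 532, so 532 needed; 533 in favor. Satisfied.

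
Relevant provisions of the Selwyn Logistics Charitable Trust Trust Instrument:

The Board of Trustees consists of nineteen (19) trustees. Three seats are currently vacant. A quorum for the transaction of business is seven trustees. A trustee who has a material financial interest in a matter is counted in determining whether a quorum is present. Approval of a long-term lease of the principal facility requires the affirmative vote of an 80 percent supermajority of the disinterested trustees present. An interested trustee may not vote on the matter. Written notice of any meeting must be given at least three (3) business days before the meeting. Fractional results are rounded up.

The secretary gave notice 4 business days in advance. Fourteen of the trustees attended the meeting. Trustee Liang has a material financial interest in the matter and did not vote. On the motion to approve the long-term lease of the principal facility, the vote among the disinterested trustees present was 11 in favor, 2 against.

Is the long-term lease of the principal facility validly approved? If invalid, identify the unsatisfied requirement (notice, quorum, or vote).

Notice: 4 business days given; 3 required (4 ≥ 3). Satisfied.
Quorum: 14 present (interested trustees count toward quorum); quorum is 7. Satisfied.
Vote: the long-term lease of the principal facility requires four-fifths of the disinterested trustees present (14 − 1 = 13). 4/5 of 13 = 10.40, rounded up to 11, so 11 affirmative votes are needed; 11 voted in favor. Satisfied.

Valid — all requirements satisfied.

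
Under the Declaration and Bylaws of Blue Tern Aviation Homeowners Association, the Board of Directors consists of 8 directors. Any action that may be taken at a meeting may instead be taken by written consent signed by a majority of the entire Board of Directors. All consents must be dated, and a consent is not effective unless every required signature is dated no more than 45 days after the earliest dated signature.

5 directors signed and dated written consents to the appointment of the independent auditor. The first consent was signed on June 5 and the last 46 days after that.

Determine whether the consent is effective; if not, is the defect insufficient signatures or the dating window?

Signatures required: a majority of 8 — a majority of 8 is 5, so 5 needed; 5 signed. Sufficient.
Dating window: the latest signature is 46 days after the earliest; the limit is 45 days. Outside the window.

Not effective — dating-window requirement not satisfied.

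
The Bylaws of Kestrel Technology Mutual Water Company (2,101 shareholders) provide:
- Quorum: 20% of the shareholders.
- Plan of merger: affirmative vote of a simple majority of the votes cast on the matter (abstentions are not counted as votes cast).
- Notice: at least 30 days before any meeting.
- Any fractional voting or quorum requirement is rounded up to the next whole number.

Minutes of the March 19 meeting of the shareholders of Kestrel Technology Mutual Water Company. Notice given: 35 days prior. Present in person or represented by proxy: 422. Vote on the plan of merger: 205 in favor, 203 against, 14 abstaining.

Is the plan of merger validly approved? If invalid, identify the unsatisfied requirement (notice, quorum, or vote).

Notice: 35 days given; 30 required. Satisfied.
Quorum: 20% of 2,101 = 420.20, rounded up to 421; 422 present. Satisfied.
Vote: requires a majority of the votes cast (422 − 14 abstaining = 408); a majority of 408 is 205, so 205 needed; 205 in favor. Satisfied.

Valid — all requirements satisfied.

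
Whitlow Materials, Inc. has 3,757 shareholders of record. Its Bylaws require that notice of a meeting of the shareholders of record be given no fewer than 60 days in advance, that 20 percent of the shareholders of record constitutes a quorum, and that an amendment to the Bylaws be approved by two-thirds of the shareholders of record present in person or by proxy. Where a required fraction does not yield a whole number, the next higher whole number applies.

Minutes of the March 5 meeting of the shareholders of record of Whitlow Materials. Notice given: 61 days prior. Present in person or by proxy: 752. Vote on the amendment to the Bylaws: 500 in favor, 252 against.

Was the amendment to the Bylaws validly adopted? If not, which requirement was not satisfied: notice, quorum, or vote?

Notice: 61 days given; 60 required. Satisfied.
Quorum: 20% of 3,757 = 751.40, rounded up to 752; 752 present. Satisfied.
Vote: requires two-thirds of those present (752); 2/3 of 752 = 501.33, rounded up to 502, so 502 needed; 500 in favor. Not satisfied.

Invalid — vote requirement not satisfied.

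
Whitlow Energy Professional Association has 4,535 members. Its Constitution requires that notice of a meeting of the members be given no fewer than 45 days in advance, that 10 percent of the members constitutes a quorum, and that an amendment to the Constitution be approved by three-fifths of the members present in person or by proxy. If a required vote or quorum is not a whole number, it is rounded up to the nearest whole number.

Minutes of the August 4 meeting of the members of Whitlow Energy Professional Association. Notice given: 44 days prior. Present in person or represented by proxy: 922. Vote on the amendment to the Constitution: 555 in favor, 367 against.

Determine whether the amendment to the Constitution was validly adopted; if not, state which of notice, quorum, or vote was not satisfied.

Invalid — notice requirement not satisfied.

Notice: 44 days given; 45 required. Not satisfied.
Quorum: 10% of 4,535 = 453.50, rounded up to 454; 922 present. Satisfied.
Vote: requires three-fifths of those present (922); 3/5 of 922 = 553.20, rounded up to 554, so 554 needed; 555 in favor. Satisfied.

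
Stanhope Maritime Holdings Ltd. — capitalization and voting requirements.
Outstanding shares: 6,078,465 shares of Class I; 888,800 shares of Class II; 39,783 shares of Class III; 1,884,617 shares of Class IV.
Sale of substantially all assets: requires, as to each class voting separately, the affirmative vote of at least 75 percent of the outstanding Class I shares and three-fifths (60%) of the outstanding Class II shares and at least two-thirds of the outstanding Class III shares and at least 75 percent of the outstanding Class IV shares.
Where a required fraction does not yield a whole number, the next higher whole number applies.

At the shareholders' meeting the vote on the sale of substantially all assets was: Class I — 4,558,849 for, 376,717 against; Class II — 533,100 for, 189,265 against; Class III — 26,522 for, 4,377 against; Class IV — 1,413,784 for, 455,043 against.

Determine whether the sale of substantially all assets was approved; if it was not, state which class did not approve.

Not approved — the Class II shares did not give the required vote.

Class I: 3/4 of 6078465 = 4558848.75, rounded up to 4558849; 4,558,849 required, 4,558,849 in favor — approved.
Class II: 3/5 of 888800 = 533280; 533,280 required, 533,100 in favor — not approved.
Class III: 2/3 of 39783 = 26522; 26,522 required, 26,522 in favor — approved.
Class IV: 3/4 of 1884617 = 1413462.75, rounded up to 1413463; 1,413,463 required, 1,413,784 in favor — approved.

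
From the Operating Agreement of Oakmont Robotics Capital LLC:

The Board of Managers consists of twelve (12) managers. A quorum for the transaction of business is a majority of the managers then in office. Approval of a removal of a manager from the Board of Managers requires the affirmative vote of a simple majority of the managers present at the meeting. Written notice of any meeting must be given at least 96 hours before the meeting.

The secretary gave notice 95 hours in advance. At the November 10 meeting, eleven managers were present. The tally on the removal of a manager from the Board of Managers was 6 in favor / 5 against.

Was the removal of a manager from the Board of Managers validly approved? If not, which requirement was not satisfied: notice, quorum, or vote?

Notice: 95 hours given; 96 required (95 < 96). Not satisfied.
Quorum: 11 present; quorum is 7. Satisfied.
Vote: the removal of a manager from the Board of Managers requires a majority of the managers present (11). A majority of 11 is 6, so 6 affirmative votes are needed; 6 voted in favor. Satisfied.

Invalid — notice requirement not satisfied.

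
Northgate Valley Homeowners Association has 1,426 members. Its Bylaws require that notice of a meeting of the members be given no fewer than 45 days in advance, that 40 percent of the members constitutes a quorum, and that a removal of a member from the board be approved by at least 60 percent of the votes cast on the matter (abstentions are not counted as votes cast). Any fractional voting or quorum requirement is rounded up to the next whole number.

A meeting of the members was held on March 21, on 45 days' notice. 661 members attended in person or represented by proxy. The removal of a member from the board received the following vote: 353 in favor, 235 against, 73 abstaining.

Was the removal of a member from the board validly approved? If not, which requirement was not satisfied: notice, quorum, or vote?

Valid — all requirements satisfied.

Notice: 45 days given; 45 required. Satisfied.
Quorum: 40% of 1,426 = 570.40, rounded up to 571; 661 present. Satisfied.
Vote: requires three-fifths of the votes cast (661 − 73 abstaining = 588); 3/5 of 588 = 352.80, rounded up to 353, so 353 needed; 353 in favor. Satisfied.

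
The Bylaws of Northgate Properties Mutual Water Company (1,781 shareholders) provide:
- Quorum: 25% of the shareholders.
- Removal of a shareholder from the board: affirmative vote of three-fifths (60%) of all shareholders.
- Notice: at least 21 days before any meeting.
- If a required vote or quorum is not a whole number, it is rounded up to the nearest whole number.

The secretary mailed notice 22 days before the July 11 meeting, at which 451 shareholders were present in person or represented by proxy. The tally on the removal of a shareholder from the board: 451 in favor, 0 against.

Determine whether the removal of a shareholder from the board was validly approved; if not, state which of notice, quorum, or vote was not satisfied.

Notice: 22 days given; 21 required. Satisfied.
Quorum: 25% of 1,781 = 445.25, rounded up to 446; 451 present. Satisfied.
Vote: requires three-fifths of all shareholders (1,781); 3/5 of 1781 = 1068.60, rounded up to 1069, so 1,069 needed; 451 in favor. Not satisfied.

Invalid — vote requirement not satisfied.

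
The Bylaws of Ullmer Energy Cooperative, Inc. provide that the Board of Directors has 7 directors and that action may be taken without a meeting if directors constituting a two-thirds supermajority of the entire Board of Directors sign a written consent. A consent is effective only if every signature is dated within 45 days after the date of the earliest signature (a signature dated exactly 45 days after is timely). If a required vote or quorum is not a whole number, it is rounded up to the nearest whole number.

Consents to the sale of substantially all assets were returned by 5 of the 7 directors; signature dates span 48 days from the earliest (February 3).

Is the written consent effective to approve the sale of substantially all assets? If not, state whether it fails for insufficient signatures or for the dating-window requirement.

Signatures required: a two-thirds supermajority of 7 — 2/3 of 7 = 4.67, rounded up to 5, so 5 needed; 5 signed. Sufficient.
Dating window: the latest signature is 48 days after the earliest; the limit is 45 days. Outside the window.

Not effective — dating-window requirement not satisfied.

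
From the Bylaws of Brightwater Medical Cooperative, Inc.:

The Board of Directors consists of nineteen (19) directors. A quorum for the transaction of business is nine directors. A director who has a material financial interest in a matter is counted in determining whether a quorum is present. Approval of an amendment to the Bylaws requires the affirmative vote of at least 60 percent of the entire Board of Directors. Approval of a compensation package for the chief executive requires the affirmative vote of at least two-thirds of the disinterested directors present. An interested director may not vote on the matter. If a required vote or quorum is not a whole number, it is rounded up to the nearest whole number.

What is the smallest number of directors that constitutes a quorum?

The quorum is fixed at 9.

9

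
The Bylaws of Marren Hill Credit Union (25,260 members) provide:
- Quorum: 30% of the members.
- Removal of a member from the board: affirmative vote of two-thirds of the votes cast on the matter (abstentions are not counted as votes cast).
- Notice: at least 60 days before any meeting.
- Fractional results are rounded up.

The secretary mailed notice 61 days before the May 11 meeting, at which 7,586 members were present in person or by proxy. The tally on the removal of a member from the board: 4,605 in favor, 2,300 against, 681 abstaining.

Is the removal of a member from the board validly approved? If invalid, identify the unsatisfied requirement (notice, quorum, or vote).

Notice: 61 days given; 60 required. Satisfied.
Quorum: 30% of 25,260 = 7,578; 7,586 present. Satisfied.
Vote: requires two-thirds of the votes cast (7,586 − 681 abstaining = 6,905); 2/3 of 6905 = 4603.33, rounded up to 4604, so 4,604 needed; 4,605 in favor. Satisfied.

Valid — all requirements satisfied.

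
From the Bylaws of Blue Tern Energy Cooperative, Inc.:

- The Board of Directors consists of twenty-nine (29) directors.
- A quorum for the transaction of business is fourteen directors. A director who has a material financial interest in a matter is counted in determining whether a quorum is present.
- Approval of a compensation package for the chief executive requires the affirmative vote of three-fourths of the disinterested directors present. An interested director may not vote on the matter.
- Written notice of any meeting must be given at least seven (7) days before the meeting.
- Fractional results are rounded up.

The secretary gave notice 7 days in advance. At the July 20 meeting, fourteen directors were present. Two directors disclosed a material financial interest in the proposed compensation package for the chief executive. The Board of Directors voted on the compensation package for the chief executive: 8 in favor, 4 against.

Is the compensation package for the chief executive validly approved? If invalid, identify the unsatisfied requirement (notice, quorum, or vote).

Invalid — vote requirement not satisfied.

Notice: 7 days given; 7 required (7 ≥ 7). Satisfied.
Quorum: 14 present (interested directors count toward quorum); quorum is 14. Satisfied.
Vote: the compensation package for the chief executive requires three-fourths of the disinterested directors present (14 − 2 = 12). 3/4 of 12 = 9, so 9 affirmative votes are needed; 8 voted in favor. Not satisfied.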